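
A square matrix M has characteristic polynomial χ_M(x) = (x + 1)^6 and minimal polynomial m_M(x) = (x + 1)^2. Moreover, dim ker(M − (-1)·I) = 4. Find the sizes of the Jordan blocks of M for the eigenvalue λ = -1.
Block sizes for λ = -1: [2, 2, 1, 1]

Step 1 — from the characteristic polynomial, algebraic multiplicity of λ = -1 is 6. From dim ker(M − (-1)·I) = 4, there are exactly 4 Jordan blocks for λ = -1.
Step 2 — from the minimal polynomial, the factor (x + 1)^2 tells us the largest block for λ = -1 has size 2.
Step 3 — with total size 6, 4 blocks, and largest block 2, the block sizes (in nonincreasing order) are [2, 2, 1, 1].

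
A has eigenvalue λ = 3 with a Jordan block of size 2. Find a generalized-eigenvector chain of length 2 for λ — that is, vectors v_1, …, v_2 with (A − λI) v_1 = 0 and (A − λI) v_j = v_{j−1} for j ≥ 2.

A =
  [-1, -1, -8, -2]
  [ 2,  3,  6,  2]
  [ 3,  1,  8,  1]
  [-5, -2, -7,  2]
A Jordan chain for λ = 3 of length 2:
v_1 = (-4, 2, 3, -5)ᵀ
v_2 = (1, 0, 0, 0)ᵀ

Let N = A − (3)·I. We want v_2 with N^2 v_2 = 0 but N^1 v_2 ≠ 0; then v_{j-1} := N · v_j for j = 2, …, 2.

Pick v_2 = (1, 0, 0, 0)ᵀ.
Then v_1 = N · v_2 = (-4, 2, 3, -5)ᵀ.

Sanity check: (A − (3)·I) v_1 = (0, 0, 0, 0)ᵀ = 0. ✓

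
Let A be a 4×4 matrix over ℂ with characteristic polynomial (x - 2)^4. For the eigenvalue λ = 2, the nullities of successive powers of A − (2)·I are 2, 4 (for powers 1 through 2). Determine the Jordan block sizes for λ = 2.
Block sizes for λ = 2: [2, 2]

From the dimensions of kernels of powers, the number of Jordan blocks of size at least j is d_j − d_{j−1} where d_j = dim ker(N^j) (with d_0 = 0). Computing the differences gives [2, 2].
The number of blocks of size exactly k is (#blocks of size ≥ k) − (#blocks of size ≥ k + 1), so the partition is: 2 block(s) of size 2.
In nonincreasing order the block sizes are [2, 2].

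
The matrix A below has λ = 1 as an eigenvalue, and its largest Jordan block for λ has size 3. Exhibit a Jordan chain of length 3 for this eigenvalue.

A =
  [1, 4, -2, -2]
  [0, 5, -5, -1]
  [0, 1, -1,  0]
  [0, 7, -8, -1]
A Jordan chain for λ = 1 of length 3:
v_1 = (0, 4, 2, 6)ᵀ
v_2 = (4, 4, 1, 7)ᵀ
v_3 = (0, 1, 0, 0)ᵀ

Let N = A − (1)·I. We want v_3 with N^3 v_3 = 0 but N^2 v_3 ≠ 0; then v_{j-1} := N · v_j for j = 3, …, 2.

Pick v_3 = (0, 1, 0, 0)ᵀ.
Then v_2 = N · v_3 = (4, 4, 1, 7)ᵀ.
Then v_1 = N · v_2 = (0, 4, 2, 6)ᵀ.

Sanity check: (A − (1)·I) v_1 = (0, 0, 0, 0)ᵀ = 0. ✓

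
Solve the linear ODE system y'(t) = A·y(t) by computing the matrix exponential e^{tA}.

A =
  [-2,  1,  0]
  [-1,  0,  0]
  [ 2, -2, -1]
e^{tA} =
  [-t*exp(-t) + exp(-t), t*exp(-t), 0]
  [-t*exp(-t), t*exp(-t) + exp(-t), 0]
  [2*t*exp(-t), -2*t*exp(-t), exp(-t)]

Strategy: write A = P · J · P⁻¹ where J is a Jordan canonical form, so e^{tA} = P · e^{tJ} · P⁻¹, and e^{tJ} can be computed block-by-block.

A has Jordan form
J =
  [-1,  1,  0]
  [ 0, -1,  0]
  [ 0,  0, -1]
(up to reordering of blocks).

Per-block formulas:
  For a 1×1 block at λ = -1: exp(t · [-1]) = [e^(-1t)].
  For a 2×2 Jordan block J_2(-1): exp(t · J_2(-1)) = e^(-1t)·(I + t·N), where N is the 2×2 nilpotent shift.

After assembling e^{tJ} and conjugating by P, we get:

e^{tA} =
  [-t*exp(-t) + exp(-t), t*exp(-t), 0]
  [-t*exp(-t), t*exp(-t) + exp(-t), 0]
  [2*t*exp(-t), -2*t*exp(-t), exp(-t)]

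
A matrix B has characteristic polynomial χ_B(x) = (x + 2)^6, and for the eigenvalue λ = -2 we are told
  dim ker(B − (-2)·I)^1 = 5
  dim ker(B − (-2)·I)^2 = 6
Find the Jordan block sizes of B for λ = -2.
Block sizes for λ = -2: [2, 1, 1, 1, 1]

From the dimensions of kernels of powers, the number of Jordan blocks of size at least j is d_j − d_{j−1} where d_j = dim ker(N^j) (with d_0 = 0). Computing the differences gives [5, 1].
The number of blocks of size exactly k is (#blocks of size ≥ k) − (#blocks of size ≥ k + 1), so the partition is: 4 block(s) of size 1, 1 block(s) of size 2.
In nonincreasing order the block sizes are [2, 1, 1, 1, 1].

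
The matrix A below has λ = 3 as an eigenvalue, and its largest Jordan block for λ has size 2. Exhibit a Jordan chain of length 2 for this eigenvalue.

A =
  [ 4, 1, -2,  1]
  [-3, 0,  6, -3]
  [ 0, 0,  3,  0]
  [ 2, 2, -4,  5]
A Jordan chain for λ = 3 of length 2:
v_1 = (1, -3, 0, 2)ᵀ
v_2 = (1, 0, 0, 0)ᵀ

Let N = A − (3)·I. We want v_2 with N^2 v_2 = 0 but N^1 v_2 ≠ 0; then v_{j-1} := N · v_j for j = 2, …, 2.

Pick v_2 = (1, 0, 0, 0)ᵀ.
Then v_1 = N · v_2 = (1, -3, 0, 2)ᵀ.

Sanity check: (A − (3)·I) v_1 = (0, 0, 0, 0)ᵀ = 0. ✓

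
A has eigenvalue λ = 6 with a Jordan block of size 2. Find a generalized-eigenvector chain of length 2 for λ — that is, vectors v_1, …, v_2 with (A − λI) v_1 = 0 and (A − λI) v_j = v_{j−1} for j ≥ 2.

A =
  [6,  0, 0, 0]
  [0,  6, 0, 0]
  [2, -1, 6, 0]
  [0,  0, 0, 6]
A Jordan chain for λ = 6 of length 2:
v_1 = (0, 0, 2, 0)ᵀ
v_2 = (1, 0, 0, 0)ᵀ

Let N = A − (6)·I. We want v_2 with N^2 v_2 = 0 but N^1 v_2 ≠ 0; then v_{j-1} := N · v_j for j = 2, …, 2.

Pick v_2 = (1, 0, 0, 0)ᵀ.
Then v_1 = N · v_2 = (0, 0, 2, 0)ᵀ.

Sanity check: (A − (6)·I) v_1 = (0, 0, 0, 0)ᵀ = 0. ✓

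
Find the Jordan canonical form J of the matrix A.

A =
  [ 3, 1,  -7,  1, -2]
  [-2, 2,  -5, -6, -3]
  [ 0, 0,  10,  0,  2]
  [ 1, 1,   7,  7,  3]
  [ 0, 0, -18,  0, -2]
J_3(4) ⊕ J_2(4)

The characteristic polynomial is
  det(x·I − A) = x^5 - 20*x^4 + 160*x^3 - 640*x^2 + 1280*x - 1024 = (x - 4)^5

Eigenvalues and multiplicities (the geometric multiplicity of λ is n − rank(A − λI), which equals the number of Jordan blocks for λ):
  λ = 4: algebraic multiplicity = 5, geometric multiplicity = 2

Determining the block sizes for each eigenvalue:
  λ = 4: with am = 5 and gm = 2, the partition is not yet determined (e.g. several partitions of 5 into 2 parts exist). Let N = A − (4)·I. Computing rank(N^1) = 3, rank(N^2) = 1, rank(N^3) = 0; the number of blocks of size ≥ j is rank(N^{j−1}) − rank(N^j), giving [2, 2, 1]. So we have 1 block(s) of size 3, 1 block(s) of size 2 → block sizes [3, 2]

Assembling the blocks gives a Jordan form
J =
  [4, 1, 0, 0, 0]
  [0, 4, 1, 0, 0]
  [0, 0, 4, 0, 0]
  [0, 0, 0, 4, 1]
  [0, 0, 0, 0, 4]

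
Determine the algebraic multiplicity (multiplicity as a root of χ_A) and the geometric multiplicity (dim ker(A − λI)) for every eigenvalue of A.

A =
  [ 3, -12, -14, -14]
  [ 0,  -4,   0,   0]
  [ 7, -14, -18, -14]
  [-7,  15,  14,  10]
λ = -4: alg = 3, geom = 2; λ = 3: alg = 1, geom = 1

Step 1 — factor the characteristic polynomial to read off the algebraic multiplicities:
  χ_A(x) = (x - 3)*(x + 4)^3

Step 2 — compute geometric multiplicities via the rank-nullity identity g(λ) = n − rank(A − λI):
  rank(A − (-4)·I) = 2, so dim ker(A − (-4)·I) = n − 2 = 2
  rank(A − (3)·I) = 3, so dim ker(A − (3)·I) = n − 3 = 1

Summary:
  λ = -4: algebraic multiplicity = 3, geometric multiplicity = 2
  λ = 3: algebraic multiplicity = 1, geometric multiplicity = 1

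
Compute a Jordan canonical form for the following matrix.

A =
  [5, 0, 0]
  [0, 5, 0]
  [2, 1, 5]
J_2(5) ⊕ J_1(5)

The characteristic polynomial is
  det(x·I − A) = x^3 - 15*x^2 + 75*x - 125 = (x - 5)^3

Eigenvalues and multiplicities (the geometric multiplicity of λ is n − rank(A − λI), which equals the number of Jordan blocks for λ):
  λ = 5: algebraic multiplicity = 3, geometric multiplicity = 2

Determining the block sizes for each eigenvalue:
  λ = 5: 2 blocks summing to 3 forces exactly one block of size 2 and the rest size 1 → block sizes [2, 1]

Assembling the blocks gives a Jordan form
J =
  [5, 1, 0]
  [0, 5, 0]
  [0, 0, 5]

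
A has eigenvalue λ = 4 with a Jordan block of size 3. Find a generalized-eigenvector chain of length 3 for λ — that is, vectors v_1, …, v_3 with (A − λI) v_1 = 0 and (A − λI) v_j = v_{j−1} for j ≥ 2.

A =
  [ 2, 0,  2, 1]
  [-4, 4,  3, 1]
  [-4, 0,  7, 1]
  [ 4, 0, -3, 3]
A Jordan chain for λ = 4 of length 3:
v_1 = (-1, -2, -2, 2)ᵀ
v_2 = (2, 3, 3, -3)ᵀ
v_3 = (0, 0, 1, 0)ᵀ

Let N = A − (4)·I. We want v_3 with N^3 v_3 = 0 but N^2 v_3 ≠ 0; then v_{j-1} := N · v_j for j = 3, …, 2.

Pick v_3 = (0, 0, 1, 0)ᵀ.
Then v_2 = N · v_3 = (2, 3, 3, -3)ᵀ.
Then v_1 = N · v_2 = (-1, -2, -2, 2)ᵀ.

Sanity check: (A − (4)·I) v_1 = (0, 0, 0, 0)ᵀ = 0. ✓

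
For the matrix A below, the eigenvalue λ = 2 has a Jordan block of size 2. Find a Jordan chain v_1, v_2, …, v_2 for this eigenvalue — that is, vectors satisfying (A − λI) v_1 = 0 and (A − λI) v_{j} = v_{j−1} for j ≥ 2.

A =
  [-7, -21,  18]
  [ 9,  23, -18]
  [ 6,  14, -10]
A Jordan chain for λ = 2 of length 2:
v_1 = (-9, 9, 6)ᵀ
v_2 = (1, 0, 0)ᵀ

Let N = A − (2)·I. We want v_2 with N^2 v_2 = 0 but N^1 v_2 ≠ 0; then v_{j-1} := N · v_j for j = 2, …, 2.

Pick v_2 = (1, 0, 0)ᵀ.
Then v_1 = N · v_2 = (-9, 9, 6)ᵀ.

Sanity check: (A − (2)·I) v_1 = (0, 0, 0)ᵀ = 0. ✓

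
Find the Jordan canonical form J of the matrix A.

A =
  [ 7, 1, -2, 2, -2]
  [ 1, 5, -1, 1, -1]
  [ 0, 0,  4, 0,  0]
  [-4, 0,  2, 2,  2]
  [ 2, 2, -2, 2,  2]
J_3(4) ⊕ J_1(4) ⊕ J_1(4)

The characteristic polynomial is
  det(x·I − A) = x^5 - 20*x^4 + 160*x^3 - 640*x^2 + 1280*x - 1024 = (x - 4)^5

Eigenvalues and multiplicities (the geometric multiplicity of λ is n − rank(A − λI), which equals the number of Jordan blocks for λ):
  λ = 4: algebraic multiplicity = 5, geometric multiplicity = 3

Determining the block sizes for each eigenvalue:
  λ = 4: with am = 5 and gm = 3, the partition is not yet determined (e.g. several partitions of 5 into 3 parts exist). Let N = A − (4)·I. Computing rank(N^1) = 2, rank(N^2) = 1, rank(N^3) = 0; the number of blocks of size ≥ j is rank(N^{j−1}) − rank(N^j), giving [3, 1, 1]. So we have 1 block(s) of size 3, 2 block(s) of size 1 → block sizes [3, 1, 1]

Assembling the blocks gives a Jordan form
J =
  [4, 1, 0, 0, 0]
  [0, 4, 1, 0, 0]
  [0, 0, 4, 0, 0]
  [0, 0, 0, 4, 0]
  [0, 0, 0, 0, 4]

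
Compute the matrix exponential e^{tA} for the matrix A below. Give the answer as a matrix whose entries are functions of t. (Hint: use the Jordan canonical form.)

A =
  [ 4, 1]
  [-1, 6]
e^{tA} =
  [-t*exp(5*t) + exp(5*t), t*exp(5*t)]
  [-t*exp(5*t), t*exp(5*t) + exp(5*t)]

Strategy: write A = P · J · P⁻¹ where J is a Jordan canonical form, so e^{tA} = P · e^{tJ} · P⁻¹, and e^{tJ} can be computed block-by-block.

A has Jordan form
J =
  [5, 1]
  [0, 5]
(up to reordering of blocks).

Per-block formulas:
  For a 2×2 Jordan block J_2(5): exp(t · J_2(5)) = e^(5t)·(I + t·N), where N is the 2×2 nilpotent shift.

After assembling e^{tJ} and conjugating by P, we get:

e^{tA} =
  [-t*exp(5*t) + exp(5*t), t*exp(5*t)]
  [-t*exp(5*t), t*exp(5*t) + exp(5*t)]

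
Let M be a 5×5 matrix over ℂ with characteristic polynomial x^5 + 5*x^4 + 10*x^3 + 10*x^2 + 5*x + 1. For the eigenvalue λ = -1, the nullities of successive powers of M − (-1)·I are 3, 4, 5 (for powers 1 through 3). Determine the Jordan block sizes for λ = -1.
Block sizes for λ = -1: [3, 1, 1]

From the dimensions of kernels of powers, the number of Jordan blocks of size at least j is d_j − d_{j−1} where d_j = dim ker(N^j) (with d_0 = 0). Computing the differences gives [3, 1, 1].
The number of blocks of size exactly k is (#blocks of size ≥ k) − (#blocks of size ≥ k + 1), so the partition is: 2 block(s) of size 1, 1 block(s) of size 3.
In nonincreasing order the block sizes are [3, 1, 1].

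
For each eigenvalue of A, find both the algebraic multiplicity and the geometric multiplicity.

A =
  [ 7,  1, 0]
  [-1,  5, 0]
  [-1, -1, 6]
λ = 6: alg = 3, geom = 2

Step 1 — factor the characteristic polynomial to read off the algebraic multiplicities:
  χ_A(x) = (x - 6)^3

Step 2 — compute geometric multiplicities via the rank-nullity identity g(λ) = n − rank(A − λI):
  rank(A − (6)·I) = 1, so dim ker(A − (6)·I) = n − 1 = 2

Summary:
  λ = 6: algebraic multiplicity = 3, geometric multiplicity = 2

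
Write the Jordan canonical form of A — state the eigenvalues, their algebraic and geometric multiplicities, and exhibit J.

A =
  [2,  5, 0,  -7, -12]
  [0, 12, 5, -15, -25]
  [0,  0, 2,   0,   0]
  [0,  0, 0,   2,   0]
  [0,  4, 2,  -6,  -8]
J_3(2) ⊕ J_1(2) ⊕ J_1(2)

The characteristic polynomial is
  det(x·I − A) = x^5 - 10*x^4 + 40*x^3 - 80*x^2 + 80*x - 32 = (x - 2)^5

Eigenvalues and multiplicities (the geometric multiplicity of λ is n − rank(A − λI), which equals the number of Jordan blocks for λ):
  λ = 2: algebraic multiplicity = 5, geometric multiplicity = 3

Determining the block sizes for each eigenvalue:
  λ = 2: with am = 5 and gm = 3, the partition is not yet determined (e.g. several partitions of 5 into 3 parts exist). Let N = A − (2)·I. Computing rank(N^1) = 2, rank(N^2) = 1, rank(N^3) = 0; the number of blocks of size ≥ j is rank(N^{j−1}) − rank(N^j), giving [3, 1, 1]. So we have 1 block(s) of size 3, 2 block(s) of size 1 → block sizes [3, 1, 1]

Assembling the blocks gives a Jordan form
J =
  [2, 1, 0, 0, 0]
  [0, 2, 1, 0, 0]
  [0, 0, 2, 0, 0]
  [0, 0, 0, 2, 0]
  [0, 0, 0, 0, 2]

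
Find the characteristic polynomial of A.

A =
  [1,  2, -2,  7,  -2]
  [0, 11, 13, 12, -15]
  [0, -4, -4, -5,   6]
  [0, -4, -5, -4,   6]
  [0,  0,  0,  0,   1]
x^5 - 5*x^4 + 10*x^3 - 10*x^2 + 5*x - 1

Expanding det(x·I − A) (e.g. by cofactor expansion or by noting that A is similar to its Jordan form J, which has the same characteristic polynomial as A) gives
  χ_A(x) = x^5 - 5*x^4 + 10*x^3 - 10*x^2 + 5*x - 1
which factors as (x - 1)^5. The eigenvalues (with algebraic multiplicities) are λ = 1 with multiplicity 5.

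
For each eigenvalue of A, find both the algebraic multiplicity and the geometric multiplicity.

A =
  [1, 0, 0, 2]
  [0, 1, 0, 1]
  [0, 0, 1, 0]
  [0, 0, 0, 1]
λ = 1: alg = 4, geom = 3

Step 1 — factor the characteristic polynomial to read off the algebraic multiplicities:
  χ_A(x) = (x - 1)^4

Step 2 — compute geometric multiplicities via the rank-nullity identity g(λ) = n − rank(A − λI):
  rank(A − (1)·I) = 1, so dim ker(A − (1)·I) = n − 1 = 3

Summary:
  λ = 1: algebraic multiplicity = 4, geometric multiplicity = 3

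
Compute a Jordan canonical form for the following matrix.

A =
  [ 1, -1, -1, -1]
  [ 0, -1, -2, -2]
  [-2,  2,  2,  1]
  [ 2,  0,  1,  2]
J_2(1) ⊕ J_2(1)

The characteristic polynomial is
  det(x·I − A) = x^4 - 4*x^3 + 6*x^2 - 4*x + 1 = (x - 1)^4

Eigenvalues and multiplicities (the geometric multiplicity of λ is n − rank(A − λI), which equals the number of Jordan blocks for λ):
  λ = 1: algebraic multiplicity = 4, geometric multiplicity = 2

Determining the block sizes for each eigenvalue:
  λ = 1: with am = 4 and gm = 2, the partition is not yet determined (e.g. several partitions of 4 into 2 parts exist). Let N = A − (1)·I. Computing rank(N^1) = 2, rank(N^2) = 0; the number of blocks of size ≥ j is rank(N^{j−1}) − rank(N^j), giving [2, 2]. So we have 2 block(s) of size 2 → block sizes [2, 2]

Assembling the blocks gives a Jordan form
J =
  [1, 1, 0, 0]
  [0, 1, 0, 0]
  [0, 0, 1, 1]
  [0, 0, 0, 1]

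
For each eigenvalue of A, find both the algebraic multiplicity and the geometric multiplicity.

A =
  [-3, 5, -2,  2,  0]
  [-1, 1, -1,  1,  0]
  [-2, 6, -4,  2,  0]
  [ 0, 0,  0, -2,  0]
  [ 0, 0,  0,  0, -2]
λ = -2: alg = 5, geom = 3

Step 1 — factor the characteristic polynomial to read off the algebraic multiplicities:
  χ_A(x) = (x + 2)^5

Step 2 — compute geometric multiplicities via the rank-nullity identity g(λ) = n − rank(A − λI):
  rank(A − (-2)·I) = 2, so dim ker(A − (-2)·I) = n − 2 = 3

Summary:
  λ = -2: algebraic multiplicity = 5, geometric multiplicity = 3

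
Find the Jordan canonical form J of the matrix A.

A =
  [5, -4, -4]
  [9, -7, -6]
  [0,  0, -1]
J_2(-1) ⊕ J_1(-1)

The characteristic polynomial is
  det(x·I − A) = x^3 + 3*x^2 + 3*x + 1 = (x + 1)^3

Eigenvalues and multiplicities (the geometric multiplicity of λ is n − rank(A − λI), which equals the number of Jordan blocks for λ):
  λ = -1: algebraic multiplicity = 3, geometric multiplicity = 2

Determining the block sizes for each eigenvalue:
  λ = -1: 2 blocks summing to 3 forces exactly one block of size 2 and the rest size 1 → block sizes [2, 1]

Assembling the blocks gives a Jordan form
J =
  [-1,  1,  0]
  [ 0, -1,  0]
  [ 0,  0, -1]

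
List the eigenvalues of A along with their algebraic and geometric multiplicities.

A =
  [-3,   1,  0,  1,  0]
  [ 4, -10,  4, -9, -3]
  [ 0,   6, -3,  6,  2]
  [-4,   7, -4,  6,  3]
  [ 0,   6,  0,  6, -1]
λ = -3: alg = 3, geom = 2; λ = -1: alg = 2, geom = 1

Step 1 — factor the characteristic polynomial to read off the algebraic multiplicities:
  χ_A(x) = (x + 1)^2*(x + 3)^3

Step 2 — compute geometric multiplicities via the rank-nullity identity g(λ) = n − rank(A − λI):
  rank(A − (-3)·I) = 3, so dim ker(A − (-3)·I) = n − 3 = 2
  rank(A − (-1)·I) = 4, so dim ker(A − (-1)·I) = n − 4 = 1

Summary:
  λ = -3: algebraic multiplicity = 3, geometric multiplicity = 2
  λ = -1: algebraic multiplicity = 2, geometric multiplicity = 1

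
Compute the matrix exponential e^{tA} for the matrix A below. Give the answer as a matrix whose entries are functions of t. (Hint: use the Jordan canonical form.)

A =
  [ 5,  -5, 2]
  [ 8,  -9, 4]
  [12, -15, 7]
e^{tA} =
  [4*t*exp(t) + exp(t), -5*t*exp(t), 2*t*exp(t)]
  [8*t*exp(t), -10*t*exp(t) + exp(t), 4*t*exp(t)]
  [12*t*exp(t), -15*t*exp(t), 6*t*exp(t) + exp(t)]

Strategy: write A = P · J · P⁻¹ where J is a Jordan canonical form, so e^{tA} = P · e^{tJ} · P⁻¹, and e^{tJ} can be computed block-by-block.

A has Jordan form
J =
  [1, 1, 0]
  [0, 1, 0]
  [0, 0, 1]
(up to reordering of blocks).

Per-block formulas:
  For a 2×2 Jordan block J_2(1): exp(t · J_2(1)) = e^(1t)·(I + t·N), where N is the 2×2 nilpotent shift.
  For a 1×1 block at λ = 1: exp(t · [1]) = [e^(1t)].

After assembling e^{tJ} and conjugating by P, we get:

e^{tA} =
  [4*t*exp(t) + exp(t), -5*t*exp(t), 2*t*exp(t)]
  [8*t*exp(t), -10*t*exp(t) + exp(t), 4*t*exp(t)]
  [12*t*exp(t), -15*t*exp(t), 6*t*exp(t) + exp(t)]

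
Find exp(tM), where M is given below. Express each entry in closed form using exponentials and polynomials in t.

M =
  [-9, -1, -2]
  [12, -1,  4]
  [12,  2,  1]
e^{tM} =
  [-6*t*exp(-3*t) + exp(-3*t), -t*exp(-3*t), -2*t*exp(-3*t)]
  [12*t*exp(-3*t), 2*t*exp(-3*t) + exp(-3*t), 4*t*exp(-3*t)]
  [12*t*exp(-3*t), 2*t*exp(-3*t), 4*t*exp(-3*t) + exp(-3*t)]

Strategy: write M = P · J · P⁻¹ where J is a Jordan canonical form, so e^{tM} = P · e^{tJ} · P⁻¹, and e^{tJ} can be computed block-by-block.

M has Jordan form
J =
  [-3,  1,  0]
  [ 0, -3,  0]
  [ 0,  0, -3]
(up to reordering of blocks).

Per-block formulas:
  For a 1×1 block at λ = -3: exp(t · [-3]) = [e^(-3t)].
  For a 2×2 Jordan block J_2(-3): exp(t · J_2(-3)) = e^(-3t)·(I + t·N), where N is the 2×2 nilpotent shift.

After assembling e^{tJ} and conjugating by P, we get:

e^{tM} =
  [-6*t*exp(-3*t) + exp(-3*t), -t*exp(-3*t), -2*t*exp(-3*t)]
  [12*t*exp(-3*t), 2*t*exp(-3*t) + exp(-3*t), 4*t*exp(-3*t)]
  [12*t*exp(-3*t), 2*t*exp(-3*t), 4*t*exp(-3*t) + exp(-3*t)]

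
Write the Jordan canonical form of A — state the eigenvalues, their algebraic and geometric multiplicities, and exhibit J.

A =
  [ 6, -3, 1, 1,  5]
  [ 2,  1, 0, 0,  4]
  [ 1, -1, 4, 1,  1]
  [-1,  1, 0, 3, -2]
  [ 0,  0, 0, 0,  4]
J_1(3) ⊕ J_1(3) ⊕ J_3(4)

The characteristic polynomial is
  det(x·I − A) = x^5 - 18*x^4 + 129*x^3 - 460*x^2 + 816*x - 576 = (x - 4)^3*(x - 3)^2

Eigenvalues and multiplicities (the geometric multiplicity of λ is n − rank(A − λI), which equals the number of Jordan blocks for λ):
  λ = 3: algebraic multiplicity = 2, geometric multiplicity = 2
  λ = 4: algebraic multiplicity = 3, geometric multiplicity = 1

Determining the block sizes for each eigenvalue:
  λ = 3: gm = am = 2, so every block has size 1 → block sizes [1, 1]
  λ = 4: one block (gm = 1), so the single block has size am = 3 → block sizes [3]

Assembling the blocks gives a Jordan form
J =
  [3, 0, 0, 0, 0]
  [0, 3, 0, 0, 0]
  [0, 0, 4, 1, 0]
  [0, 0, 0, 4, 1]
  [0, 0, 0, 0, 4]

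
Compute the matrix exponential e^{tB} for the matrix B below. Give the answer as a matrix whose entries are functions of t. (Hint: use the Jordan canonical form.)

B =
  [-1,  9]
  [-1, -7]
e^{tB} =
  [3*t*exp(-4*t) + exp(-4*t), 9*t*exp(-4*t)]
  [-t*exp(-4*t), -3*t*exp(-4*t) + exp(-4*t)]

Strategy: write B = P · J · P⁻¹ where J is a Jordan canonical form, so e^{tB} = P · e^{tJ} · P⁻¹, and e^{tJ} can be computed block-by-block.

B has Jordan form
J =
  [-4,  1]
  [ 0, -4]
(up to reordering of blocks).

Per-block formulas:
  For a 2×2 Jordan block J_2(-4): exp(t · J_2(-4)) = e^(-4t)·(I + t·N), where N is the 2×2 nilpotent shift.

After assembling e^{tJ} and conjugating by P, we get:

e^{tB} =
  [3*t*exp(-4*t) + exp(-4*t), 9*t*exp(-4*t)]
  [-t*exp(-4*t), -3*t*exp(-4*t) + exp(-4*t)]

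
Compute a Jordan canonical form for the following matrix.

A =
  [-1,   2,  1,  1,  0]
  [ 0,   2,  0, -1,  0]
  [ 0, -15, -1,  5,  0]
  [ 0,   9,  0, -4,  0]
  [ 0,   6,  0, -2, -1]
J_2(-1) ⊕ J_2(-1) ⊕ J_1(-1)

The characteristic polynomial is
  det(x·I − A) = x^5 + 5*x^4 + 10*x^3 + 10*x^2 + 5*x + 1 = (x + 1)^5

Eigenvalues and multiplicities (the geometric multiplicity of λ is n − rank(A − λI), which equals the number of Jordan blocks for λ):
  λ = -1: algebraic multiplicity = 5, geometric multiplicity = 3

Determining the block sizes for each eigenvalue:
  λ = -1: with am = 5 and gm = 3, the partition is not yet determined (e.g. several partitions of 5 into 3 parts exist). Let N = A − (-1)·I. Computing rank(N^1) = 2, rank(N^2) = 0; the number of blocks of size ≥ j is rank(N^{j−1}) − rank(N^j), giving [3, 2]. So we have 2 block(s) of size 2, 1 block(s) of size 1 → block sizes [2, 2, 1]

Assembling the blocks gives a Jordan form
J =
  [-1,  1,  0,  0,  0]
  [ 0, -1,  0,  0,  0]
  [ 0,  0, -1,  1,  0]
  [ 0,  0,  0, -1,  0]
  [ 0,  0,  0,  0, -1]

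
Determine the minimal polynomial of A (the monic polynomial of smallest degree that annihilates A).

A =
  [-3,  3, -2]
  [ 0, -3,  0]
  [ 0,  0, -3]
x^2 + 6*x + 9

The characteristic polynomial is χ_A(x) = (x + 3)^3, so the eigenvalues are known. The minimal polynomial is
  m_A(x) = Π_λ (x − λ)^{k_λ}
where k_λ is the size of the *largest* Jordan block for λ (equivalently, the smallest k with (A − λI)^k v = 0 for every generalised eigenvector v of λ).

  λ = -3: largest Jordan block has size 2, contributing (x + 3)^2

So m_A(x) = (x + 3)^2 = x^2 + 6*x + 9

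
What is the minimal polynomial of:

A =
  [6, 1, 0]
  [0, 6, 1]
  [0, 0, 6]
x^3 - 18*x^2 + 108*x - 216

The characteristic polynomial is χ_A(x) = (x - 6)^3, so the eigenvalues are known. The minimal polynomial is
  m_A(x) = Π_λ (x − λ)^{k_λ}
where k_λ is the size of the *largest* Jordan block for λ (equivalently, the smallest k with (A − λI)^k v = 0 for every generalised eigenvector v of λ).

  λ = 6: largest Jordan block has size 3, contributing (x − 6)^3

So m_A(x) = (x - 6)^3 = x^3 - 18*x^2 + 108*x - 216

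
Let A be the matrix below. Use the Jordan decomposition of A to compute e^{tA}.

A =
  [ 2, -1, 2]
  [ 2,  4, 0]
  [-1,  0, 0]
e^{tA} =
  [-2*t^2*exp(2*t) + exp(2*t), -t^2*exp(2*t) - t*exp(2*t), -2*t^2*exp(2*t) + 2*t*exp(2*t)]
  [2*t^2*exp(2*t) + 2*t*exp(2*t), t^2*exp(2*t) + 2*t*exp(2*t) + exp(2*t), 2*t^2*exp(2*t)]
  [t^2*exp(2*t) - t*exp(2*t), t^2*exp(2*t)/2, t^2*exp(2*t) - 2*t*exp(2*t) + exp(2*t)]

Strategy: write A = P · J · P⁻¹ where J is a Jordan canonical form, so e^{tA} = P · e^{tJ} · P⁻¹, and e^{tJ} can be computed block-by-block.

A has Jordan form
J =
  [2, 1, 0]
  [0, 2, 1]
  [0, 0, 2]
(up to reordering of blocks).

Per-block formulas:
  For a 3×3 Jordan block J_3(2): exp(t · J_3(2)) = e^(2t)·(I + t·N + (t^2/2)·N^2), where N is the 3×3 nilpotent shift.

After assembling e^{tJ} and conjugating by P, we get:

e^{tA} =
  [-2*t^2*exp(2*t) + exp(2*t), -t^2*exp(2*t) - t*exp(2*t), -2*t^2*exp(2*t) + 2*t*exp(2*t)]
  [2*t^2*exp(2*t) + 2*t*exp(2*t), t^2*exp(2*t) + 2*t*exp(2*t) + exp(2*t), 2*t^2*exp(2*t)]
  [t^2*exp(2*t) - t*exp(2*t), t^2*exp(2*t)/2, t^2*exp(2*t) - 2*t*exp(2*t) + exp(2*t)]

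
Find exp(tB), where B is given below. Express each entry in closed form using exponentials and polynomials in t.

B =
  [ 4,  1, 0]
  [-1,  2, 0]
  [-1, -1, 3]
e^{tB} =
  [t*exp(3*t) + exp(3*t), t*exp(3*t), 0]
  [-t*exp(3*t), -t*exp(3*t) + exp(3*t), 0]
  [-t*exp(3*t), -t*exp(3*t), exp(3*t)]

Strategy: write B = P · J · P⁻¹ where J is a Jordan canonical form, so e^{tB} = P · e^{tJ} · P⁻¹, and e^{tJ} can be computed block-by-block.

B has Jordan form
J =
  [3, 1, 0]
  [0, 3, 0]
  [0, 0, 3]
(up to reordering of blocks).

Per-block formulas:
  For a 2×2 Jordan block J_2(3): exp(t · J_2(3)) = e^(3t)·(I + t·N), where N is the 2×2 nilpotent shift.
  For a 1×1 block at λ = 3: exp(t · [3]) = [e^(3t)].

After assembling e^{tJ} and conjugating by P, we get:

e^{tB} =
  [t*exp(3*t) + exp(3*t), t*exp(3*t), 0]
  [-t*exp(3*t), -t*exp(3*t) + exp(3*t), 0]
  [-t*exp(3*t), -t*exp(3*t), exp(3*t)]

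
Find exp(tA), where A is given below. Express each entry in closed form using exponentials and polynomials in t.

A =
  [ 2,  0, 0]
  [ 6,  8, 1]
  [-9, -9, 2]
e^{tA} =
  [exp(2*t), 0, 0]
  [3*t*exp(5*t) + exp(5*t) - exp(2*t), 3*t*exp(5*t) + exp(5*t), t*exp(5*t)]
  [-9*t*exp(5*t), -9*t*exp(5*t), -3*t*exp(5*t) + exp(5*t)]

Strategy: write A = P · J · P⁻¹ where J is a Jordan canonical form, so e^{tA} = P · e^{tJ} · P⁻¹, and e^{tJ} can be computed block-by-block.

A has Jordan form
J =
  [2, 0, 0]
  [0, 5, 1]
  [0, 0, 5]
(up to reordering of blocks).

Per-block formulas:
  For a 2×2 Jordan block J_2(5): exp(t · J_2(5)) = e^(5t)·(I + t·N), where N is the 2×2 nilpotent shift.
  For a 1×1 block at λ = 2: exp(t · [2]) = [e^(2t)].

After assembling e^{tJ} and conjugating by P, we get:

e^{tA} =
  [exp(2*t), 0, 0]
  [3*t*exp(5*t) + exp(5*t) - exp(2*t), 3*t*exp(5*t) + exp(5*t), t*exp(5*t)]
  [-9*t*exp(5*t), -9*t*exp(5*t), -3*t*exp(5*t) + exp(5*t)]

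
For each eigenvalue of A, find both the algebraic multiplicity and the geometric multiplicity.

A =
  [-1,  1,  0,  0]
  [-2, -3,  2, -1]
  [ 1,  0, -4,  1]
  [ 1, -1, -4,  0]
λ = -2: alg = 4, geom = 2

Step 1 — factor the characteristic polynomial to read off the algebraic multiplicities:
  χ_A(x) = (x + 2)^4

Step 2 — compute geometric multiplicities via the rank-nullity identity g(λ) = n − rank(A − λI):
  rank(A − (-2)·I) = 2, so dim ker(A − (-2)·I) = n − 2 = 2

Summary:
  λ = -2: algebraic multiplicity = 4, geometric multiplicity = 2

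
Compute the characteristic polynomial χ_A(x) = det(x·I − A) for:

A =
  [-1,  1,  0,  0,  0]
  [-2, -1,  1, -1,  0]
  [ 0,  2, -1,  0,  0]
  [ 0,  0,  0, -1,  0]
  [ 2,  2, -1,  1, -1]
x^5 + 5*x^4 + 10*x^3 + 10*x^2 + 5*x + 1

Expanding det(x·I − A) (e.g. by cofactor expansion or by noting that A is similar to its Jordan form J, which has the same characteristic polynomial as A) gives
  χ_A(x) = x^5 + 5*x^4 + 10*x^3 + 10*x^2 + 5*x + 1
which factors as (x + 1)^5. The eigenvalues (with algebraic multiplicities) are λ = -1 with multiplicity 5.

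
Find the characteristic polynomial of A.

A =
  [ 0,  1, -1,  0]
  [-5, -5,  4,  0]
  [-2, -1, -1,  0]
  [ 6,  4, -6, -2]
x^4 + 8*x^3 + 24*x^2 + 32*x + 16

Expanding det(x·I − A) (e.g. by cofactor expansion or by noting that A is similar to its Jordan form J, which has the same characteristic polynomial as A) gives
  χ_A(x) = x^4 + 8*x^3 + 24*x^2 + 32*x + 16
which factors as (x + 2)^4. The eigenvalues (with algebraic multiplicities) are λ = -2 with multiplicity 4.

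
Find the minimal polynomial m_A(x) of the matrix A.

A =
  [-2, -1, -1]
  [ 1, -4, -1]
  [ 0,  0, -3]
x^2 + 6*x + 9

The characteristic polynomial is χ_A(x) = (x + 3)^3, so the eigenvalues are known. The minimal polynomial is
  m_A(x) = Π_λ (x − λ)^{k_λ}
where k_λ is the size of the *largest* Jordan block for λ (equivalently, the smallest k with (A − λI)^k v = 0 for every generalised eigenvector v of λ).

  λ = -3: largest Jordan block has size 2, contributing (x + 3)^2

So m_A(x) = (x + 3)^2 = x^2 + 6*x + 9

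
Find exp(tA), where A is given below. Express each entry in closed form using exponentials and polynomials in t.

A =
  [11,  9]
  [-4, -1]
e^{tA} =
  [6*t*exp(5*t) + exp(5*t), 9*t*exp(5*t)]
  [-4*t*exp(5*t), -6*t*exp(5*t) + exp(5*t)]

Strategy: write A = P · J · P⁻¹ where J is a Jordan canonical form, so e^{tA} = P · e^{tJ} · P⁻¹, and e^{tJ} can be computed block-by-block.

A has Jordan form
J =
  [5, 1]
  [0, 5]
(up to reordering of blocks).

Per-block formulas:
  For a 2×2 Jordan block J_2(5): exp(t · J_2(5)) = e^(5t)·(I + t·N), where N is the 2×2 nilpotent shift.

After assembling e^{tJ} and conjugating by P, we get:

e^{tA} =
  [6*t*exp(5*t) + exp(5*t), 9*t*exp(5*t)]
  [-4*t*exp(5*t), -6*t*exp(5*t) + exp(5*t)]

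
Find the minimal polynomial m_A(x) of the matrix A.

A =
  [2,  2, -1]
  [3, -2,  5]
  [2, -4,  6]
x^3 - 6*x^2 + 12*x - 8

The characteristic polynomial is χ_A(x) = (x - 2)^3, so the eigenvalues are known. The minimal polynomial is
  m_A(x) = Π_λ (x − λ)^{k_λ}
where k_λ is the size of the *largest* Jordan block for λ (equivalently, the smallest k with (A − λI)^k v = 0 for every generalised eigenvector v of λ).

  λ = 2: largest Jordan block has size 3, contributing (x − 2)^3

So m_A(x) = (x - 2)^3 = x^3 - 6*x^2 + 12*x - 8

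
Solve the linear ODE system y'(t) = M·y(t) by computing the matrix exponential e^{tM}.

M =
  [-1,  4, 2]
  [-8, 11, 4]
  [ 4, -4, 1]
e^{tM} =
  [-2*exp(5*t) + 3*exp(3*t), 2*exp(5*t) - 2*exp(3*t), exp(5*t) - exp(3*t)]
  [-4*exp(5*t) + 4*exp(3*t), 4*exp(5*t) - 3*exp(3*t), 2*exp(5*t) - 2*exp(3*t)]
  [2*exp(5*t) - 2*exp(3*t), -2*exp(5*t) + 2*exp(3*t), -exp(5*t) + 2*exp(3*t)]

Strategy: write M = P · J · P⁻¹ where J is a Jordan canonical form, so e^{tM} = P · e^{tJ} · P⁻¹, and e^{tJ} can be computed block-by-block.

M has Jordan form
J =
  [3, 0, 0]
  [0, 3, 0]
  [0, 0, 5]
(up to reordering of blocks).

Per-block formulas:
  For a 1×1 block at λ = 3: exp(t · [3]) = [e^(3t)].
  For a 1×1 block at λ = 5: exp(t · [5]) = [e^(5t)].

After assembling e^{tJ} and conjugating by P, we get:

e^{tM} =
  [-2*exp(5*t) + 3*exp(3*t), 2*exp(5*t) - 2*exp(3*t), exp(5*t) - exp(3*t)]
  [-4*exp(5*t) + 4*exp(3*t), 4*exp(5*t) - 3*exp(3*t), 2*exp(5*t) - 2*exp(3*t)]
  [2*exp(5*t) - 2*exp(3*t), -2*exp(5*t) + 2*exp(3*t), -exp(5*t) + 2*exp(3*t)]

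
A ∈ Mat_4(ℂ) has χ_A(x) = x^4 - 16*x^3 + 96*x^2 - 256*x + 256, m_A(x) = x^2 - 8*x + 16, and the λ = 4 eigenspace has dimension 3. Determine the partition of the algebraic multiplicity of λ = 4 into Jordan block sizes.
Block sizes for λ = 4: [2, 1, 1]

Step 1 — from the characteristic polynomial, algebraic multiplicity of λ = 4 is 4. From dim ker(A − (4)·I) = 3, there are exactly 3 Jordan blocks for λ = 4.
Step 2 — from the minimal polynomial, the factor (x − 4)^2 tells us the largest block for λ = 4 has size 2.
Step 3 — with total size 4, 3 blocks, and largest block 2, the block sizes (in nonincreasing order) are [2, 1, 1].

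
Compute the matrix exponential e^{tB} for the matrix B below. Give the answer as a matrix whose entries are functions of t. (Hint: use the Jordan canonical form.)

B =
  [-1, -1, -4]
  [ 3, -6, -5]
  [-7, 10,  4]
e^{tB} =
  [25*t^2*exp(-t)/2 + exp(-t), -35*t^2*exp(-t)/2 - t*exp(-t), -15*t^2*exp(-t)/2 - 4*t*exp(-t)]
  [10*t^2*exp(-t) + 3*t*exp(-t), -14*t^2*exp(-t) - 5*t*exp(-t) + exp(-t), -6*t^2*exp(-t) - 5*t*exp(-t)]
  [-5*t^2*exp(-t)/2 - 7*t*exp(-t), 7*t^2*exp(-t)/2 + 10*t*exp(-t), 3*t^2*exp(-t)/2 + 5*t*exp(-t) + exp(-t)]

Strategy: write B = P · J · P⁻¹ where J is a Jordan canonical form, so e^{tB} = P · e^{tJ} · P⁻¹, and e^{tJ} can be computed block-by-block.

B has Jordan form
J =
  [-1,  1,  0]
  [ 0, -1,  1]
  [ 0,  0, -1]
(up to reordering of blocks).

Per-block formulas:
  For a 3×3 Jordan block J_3(-1): exp(t · J_3(-1)) = e^(-1t)·(I + t·N + (t^2/2)·N^2), where N is the 3×3 nilpotent shift.

After assembling e^{tJ} and conjugating by P, we get:

e^{tB} =
  [25*t^2*exp(-t)/2 + exp(-t), -35*t^2*exp(-t)/2 - t*exp(-t), -15*t^2*exp(-t)/2 - 4*t*exp(-t)]
  [10*t^2*exp(-t) + 3*t*exp(-t), -14*t^2*exp(-t) - 5*t*exp(-t) + exp(-t), -6*t^2*exp(-t) - 5*t*exp(-t)]
  [-5*t^2*exp(-t)/2 - 7*t*exp(-t), 7*t^2*exp(-t)/2 + 10*t*exp(-t), 3*t^2*exp(-t)/2 + 5*t*exp(-t) + exp(-t)]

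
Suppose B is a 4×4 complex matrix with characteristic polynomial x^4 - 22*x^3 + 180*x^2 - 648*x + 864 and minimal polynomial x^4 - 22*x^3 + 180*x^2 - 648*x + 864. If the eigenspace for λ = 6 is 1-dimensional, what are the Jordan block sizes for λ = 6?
Block sizes for λ = 6: [3]

Step 1 — from the characteristic polynomial, algebraic multiplicity of λ = 6 is 3. From dim ker(B − (6)·I) = 1, there are exactly 1 Jordan blocks for λ = 6.
Step 2 — from the minimal polynomial, the factor (x − 6)^3 tells us the largest block for λ = 6 has size 3.
Step 3 — with total size 3, 1 blocks, and largest block 3, the block sizes (in nonincreasing order) are [3].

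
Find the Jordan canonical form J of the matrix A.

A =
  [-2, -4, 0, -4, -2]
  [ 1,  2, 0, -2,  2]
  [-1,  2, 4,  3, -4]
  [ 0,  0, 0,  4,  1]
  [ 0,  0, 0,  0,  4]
J_2(0) ⊕ J_3(4)

The characteristic polynomial is
  det(x·I − A) = x^5 - 12*x^4 + 48*x^3 - 64*x^2 = x^2*(x - 4)^3

Eigenvalues and multiplicities (the geometric multiplicity of λ is n − rank(A − λI), which equals the number of Jordan blocks for λ):
  λ = 0: algebraic multiplicity = 2, geometric multiplicity = 1
  λ = 4: algebraic multiplicity = 3, geometric multiplicity = 1

Determining the block sizes for each eigenvalue:
  λ = 0: one block (gm = 1), so the single block has size am = 2 → block sizes [2]
  λ = 4: one block (gm = 1), so the single block has size am = 3 → block sizes [3]

Assembling the blocks gives a Jordan form
J =
  [0, 1, 0, 0, 0]
  [0, 0, 0, 0, 0]
  [0, 0, 4, 1, 0]
  [0, 0, 0, 4, 1]
  [0, 0, 0, 0, 4]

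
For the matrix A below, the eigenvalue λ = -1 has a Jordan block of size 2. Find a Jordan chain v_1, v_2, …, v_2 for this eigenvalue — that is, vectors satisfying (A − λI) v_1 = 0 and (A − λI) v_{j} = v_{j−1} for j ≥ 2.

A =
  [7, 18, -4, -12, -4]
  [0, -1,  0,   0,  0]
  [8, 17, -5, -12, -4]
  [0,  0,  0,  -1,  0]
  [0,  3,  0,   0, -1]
A Jordan chain for λ = -1 of length 2:
v_1 = (-2, 0, -1, 0, -3)ᵀ
v_2 = (2, -1, 0, 0, 0)ᵀ

Let N = A − (-1)·I. We want v_2 with N^2 v_2 = 0 but N^1 v_2 ≠ 0; then v_{j-1} := N · v_j for j = 2, …, 2.

Pick v_2 = (2, -1, 0, 0, 0)ᵀ.
Then v_1 = N · v_2 = (-2, 0, -1, 0, -3)ᵀ.

Sanity check: (A − (-1)·I) v_1 = (0, 0, 0, 0, 0)ᵀ = 0. ✓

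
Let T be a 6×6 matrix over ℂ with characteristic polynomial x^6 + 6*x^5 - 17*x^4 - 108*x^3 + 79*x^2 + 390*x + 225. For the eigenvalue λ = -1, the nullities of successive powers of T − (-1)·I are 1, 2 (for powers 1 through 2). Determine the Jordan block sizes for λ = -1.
Block sizes for λ = -1: [2]

From the dimensions of kernels of powers, the number of Jordan blocks of size at least j is d_j − d_{j−1} where d_j = dim ker(N^j) (with d_0 = 0). Computing the differences gives [1, 1].
The number of blocks of size exactly k is (#blocks of size ≥ k) − (#blocks of size ≥ k + 1), so the partition is: 1 block(s) of size 2.
In nonincreasing order the block sizes are [2].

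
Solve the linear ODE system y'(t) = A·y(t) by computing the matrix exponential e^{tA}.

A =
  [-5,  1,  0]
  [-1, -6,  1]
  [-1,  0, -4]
e^{tA} =
  [-t^2*exp(-5*t)/2 + exp(-5*t), -t^2*exp(-5*t)/2 + t*exp(-5*t), t^2*exp(-5*t)/2]
  [-t*exp(-5*t), -t*exp(-5*t) + exp(-5*t), t*exp(-5*t)]
  [-t^2*exp(-5*t)/2 - t*exp(-5*t), -t^2*exp(-5*t)/2, t^2*exp(-5*t)/2 + t*exp(-5*t) + exp(-5*t)]

Strategy: write A = P · J · P⁻¹ where J is a Jordan canonical form, so e^{tA} = P · e^{tJ} · P⁻¹, and e^{tJ} can be computed block-by-block.

A has Jordan form
J =
  [-5,  1,  0]
  [ 0, -5,  1]
  [ 0,  0, -5]
(up to reordering of blocks).

Per-block formulas:
  For a 3×3 Jordan block J_3(-5): exp(t · J_3(-5)) = e^(-5t)·(I + t·N + (t^2/2)·N^2), where N is the 3×3 nilpotent shift.

After assembling e^{tJ} and conjugating by P, we get:

e^{tA} =
  [-t^2*exp(-5*t)/2 + exp(-5*t), -t^2*exp(-5*t)/2 + t*exp(-5*t), t^2*exp(-5*t)/2]
  [-t*exp(-5*t), -t*exp(-5*t) + exp(-5*t), t*exp(-5*t)]
  [-t^2*exp(-5*t)/2 - t*exp(-5*t), -t^2*exp(-5*t)/2, t^2*exp(-5*t)/2 + t*exp(-5*t) + exp(-5*t)]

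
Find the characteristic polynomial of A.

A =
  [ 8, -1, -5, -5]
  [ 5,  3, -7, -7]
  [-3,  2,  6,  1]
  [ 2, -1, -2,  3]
x^4 - 20*x^3 + 150*x^2 - 500*x + 625

Expanding det(x·I − A) (e.g. by cofactor expansion or by noting that A is similar to its Jordan form J, which has the same characteristic polynomial as A) gives
  χ_A(x) = x^4 - 20*x^3 + 150*x^2 - 500*x + 625
which factors as (x - 5)^4. The eigenvalues (with algebraic multiplicities) are λ = 5 with multiplicity 4.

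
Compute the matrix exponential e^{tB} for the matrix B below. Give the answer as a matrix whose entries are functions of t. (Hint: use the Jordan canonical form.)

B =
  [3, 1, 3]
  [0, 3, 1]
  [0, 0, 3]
e^{tB} =
  [exp(3*t), t*exp(3*t), t^2*exp(3*t)/2 + 3*t*exp(3*t)]
  [0, exp(3*t), t*exp(3*t)]
  [0, 0, exp(3*t)]

Strategy: write B = P · J · P⁻¹ where J is a Jordan canonical form, so e^{tB} = P · e^{tJ} · P⁻¹, and e^{tJ} can be computed block-by-block.

B has Jordan form
J =
  [3, 1, 0]
  [0, 3, 1]
  [0, 0, 3]
(up to reordering of blocks).

Per-block formulas:
  For a 3×3 Jordan block J_3(3): exp(t · J_3(3)) = e^(3t)·(I + t·N + (t^2/2)·N^2), where N is the 3×3 nilpotent shift.

After assembling e^{tJ} and conjugating by P, we get:

e^{tB} =
  [exp(3*t), t*exp(3*t), t^2*exp(3*t)/2 + 3*t*exp(3*t)]
  [0, exp(3*t), t*exp(3*t)]
  [0, 0, exp(3*t)]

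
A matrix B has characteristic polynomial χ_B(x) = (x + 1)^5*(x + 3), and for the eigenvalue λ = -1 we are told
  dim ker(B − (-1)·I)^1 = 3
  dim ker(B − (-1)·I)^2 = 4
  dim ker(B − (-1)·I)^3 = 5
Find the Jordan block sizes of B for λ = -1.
Block sizes for λ = -1: [3, 1, 1]

From the dimensions of kernels of powers, the number of Jordan blocks of size at least j is d_j − d_{j−1} where d_j = dim ker(N^j) (with d_0 = 0). Computing the differences gives [3, 1, 1].
The number of blocks of size exactly k is (#blocks of size ≥ k) − (#blocks of size ≥ k + 1), so the partition is: 2 block(s) of size 1, 1 block(s) of size 3.
In nonincreasing order the block sizes are [3, 1, 1].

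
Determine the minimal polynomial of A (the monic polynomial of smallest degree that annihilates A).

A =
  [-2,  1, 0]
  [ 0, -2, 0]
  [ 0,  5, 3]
x^3 + x^2 - 8*x - 12

The characteristic polynomial is χ_A(x) = (x - 3)*(x + 2)^2, so the eigenvalues are known. The minimal polynomial is
  m_A(x) = Π_λ (x − λ)^{k_λ}
where k_λ is the size of the *largest* Jordan block for λ (equivalently, the smallest k with (A − λI)^k v = 0 for every generalised eigenvector v of λ).

  λ = -2: largest Jordan block has size 2, contributing (x + 2)^2
  λ = 3: largest Jordan block has size 1, contributing (x − 3)

So m_A(x) = (x - 3)*(x + 2)^2 = x^3 + x^2 - 8*x - 12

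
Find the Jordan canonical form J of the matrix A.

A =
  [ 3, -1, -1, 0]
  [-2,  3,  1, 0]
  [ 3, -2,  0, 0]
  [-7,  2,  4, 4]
J_3(2) ⊕ J_1(4)

The characteristic polynomial is
  det(x·I − A) = x^4 - 10*x^3 + 36*x^2 - 56*x + 32 = (x - 4)*(x - 2)^3

Eigenvalues and multiplicities (the geometric multiplicity of λ is n − rank(A − λI), which equals the number of Jordan blocks for λ):
  λ = 2: algebraic multiplicity = 3, geometric multiplicity = 1
  λ = 4: algebraic multiplicity = 1, geometric multiplicity = 1

Determining the block sizes for each eigenvalue:
  λ = 2: one block (gm = 1), so the single block has size am = 3 → block sizes [3]
  λ = 4: one block (gm = 1), so the single block has size am = 1 → block sizes [1]

Assembling the blocks gives a Jordan form
J =
  [2, 1, 0, 0]
  [0, 2, 1, 0]
  [0, 0, 2, 0]
  [0, 0, 0, 4]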